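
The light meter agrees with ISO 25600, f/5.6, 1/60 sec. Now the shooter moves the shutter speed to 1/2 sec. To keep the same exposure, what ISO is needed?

ISO 800

Shutter speed: 1/60 → 1/30 → 1/15 → 1/8 → 1/4 → 1/2 — 5 stops slower (brighter).
Need 5 stops darker from the ISO: 25600 → 12800 → 6400 → 3200 → 1600 → 800.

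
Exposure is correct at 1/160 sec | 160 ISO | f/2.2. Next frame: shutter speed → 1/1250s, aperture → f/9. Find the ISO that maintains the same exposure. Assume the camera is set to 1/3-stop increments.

ISO 20000

Shutter speed: 1/160 → 1/200 → 1/250 → 1/320 → 1/400 → 1/500 → 1/640 → 1/800 → 1/1000 → 1/1250 — 3 stops shorter (darker).
Aperture: f/2.2 → f/2.5 → f/2.8 → f/3.2 → f/3.5 → f/4 → f/4.5 → f/5 → f/5.6 → f/6.3 → f/7.1 → f/8 → f/9 — 4 stops narrower (darker).
Net change so far: 7 stops darker. Offset with the ISO: 160 → 200 → 250 → 320 → 400 → 500 → 640 → 800 → 1000 → 1250 → 1600 → 2000 → 2500 → 3200 → 4000 → 5000 → 6400 → 8000 → 10000 → 12800 → 16000 → 20000.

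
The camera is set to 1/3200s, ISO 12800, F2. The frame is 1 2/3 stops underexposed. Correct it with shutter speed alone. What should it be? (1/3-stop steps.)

1/1000s

Underexposed by 1 2/3 stops → need 1 2/3 stops brighter.
Shutter speed: 1/3200 → 1/2500 → 1/2000 → 1/1600 → 1/1250 → 1/1000.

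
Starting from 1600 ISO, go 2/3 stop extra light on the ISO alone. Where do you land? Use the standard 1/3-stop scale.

ISO 2500

ISO: 1600 → 2000 → 2500 — 2/3 stop raised (brighter).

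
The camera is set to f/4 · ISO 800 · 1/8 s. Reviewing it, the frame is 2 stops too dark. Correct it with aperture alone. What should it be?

f/2

Underexposed by 2 stops → need 2 stops brighter.
Aperture: f/4 → f/2.8 → f/2.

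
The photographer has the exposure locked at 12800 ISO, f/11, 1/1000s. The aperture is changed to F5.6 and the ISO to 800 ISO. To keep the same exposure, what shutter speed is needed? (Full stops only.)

Aperture: f/11 → f/8 → f/5.6 — 2 stops larger aperture (brighter).
ISO: 12800 → 6400 → 3200 → 1600 → 800 — 4 stops dropped (darker).
Net change so far: 2 stops darker. Offset with the shutter speed: 1/1000 → 1/500 → 1/250.

1/250s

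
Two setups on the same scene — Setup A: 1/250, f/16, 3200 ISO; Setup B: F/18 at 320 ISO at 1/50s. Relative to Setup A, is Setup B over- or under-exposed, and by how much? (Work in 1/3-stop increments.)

Aperture: f/16 → f/18 — 1/3 stop stopped down (darker).
Shutter speed: 1/250 → 1/200 → 1/160 → 1/125 → 1/100 → 1/80 → 1/60 → 1/50 — 2 1/3 stops longer (brighter).
ISO: 3200 → 2500 → 2000 → 1600 → 1250 → 1000 → 800 → 640 → 500 → 400 → 320 — 3 1/3 stops lower (darker).
Net: −1/3 +2 1/3 −3 1/3 = −1 1/3 stops.

1 1/3 stops darker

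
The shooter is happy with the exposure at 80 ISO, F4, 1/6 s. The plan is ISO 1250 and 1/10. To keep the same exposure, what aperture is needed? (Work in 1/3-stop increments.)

ISO: 80 → 100 → 125 → 160 → 200 → 250 → 320 → 400 → 500 → 640 → 800 → 1000 → 1250 — 4 stops higher (brighter).
Shutter speed: 1/6 → 1/8 → 1/10 — 2/3 stop faster (darker).
Net change so far: 3 1/3 stops brighter. Offset with the aperture: f/4 → f/4.5 → f/5 → f/5.6 → f/6.3 → f/7.1 → f/8 → f/9 → f/10 → f/11 → f/13.

f/13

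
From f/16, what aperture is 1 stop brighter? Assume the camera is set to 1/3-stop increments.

Aperture: f/16 → f/14 → f/13 → f/11 — 1 stop wider (brighter).

f/11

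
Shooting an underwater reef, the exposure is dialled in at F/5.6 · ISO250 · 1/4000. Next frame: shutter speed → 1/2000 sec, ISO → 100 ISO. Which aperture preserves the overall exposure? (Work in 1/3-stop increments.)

f/5

Shutter speed: 1/4000 → 1/3200 → 1/2500 → 1/2000 — 1 stop longer (brighter).
ISO: 250 → 200 → 160 → 125 → 100 — 1 1/3 stops dropped (darker).
Net change so far: 1/3 stop darker. Offset with the aperture: f/5.6 → f/5.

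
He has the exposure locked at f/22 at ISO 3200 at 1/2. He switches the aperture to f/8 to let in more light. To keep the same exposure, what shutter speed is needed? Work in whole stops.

Aperture: f/22 → f/16 → f/11 → f/8 — 3 stops opened up (brighter).
Need 3 stops darker from the shutter speed: 1/2 → 1/4 → 1/8 → 1/15.

1/15s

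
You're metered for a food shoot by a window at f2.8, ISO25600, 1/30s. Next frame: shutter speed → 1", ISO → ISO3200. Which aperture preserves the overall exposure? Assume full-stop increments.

Shutter speed: 1/30 → 1/15 → 1/8 → 1/4 → 1/2 → 1 — 5 stops longer (brighter).
ISO: 25600 → 12800 → 6400 → 3200 — 3 stops lower (darker).
Net change so far: 2 stops brighter. Offset with the aperture: f/2.8 → f/4 → f/5.6.

f/5.6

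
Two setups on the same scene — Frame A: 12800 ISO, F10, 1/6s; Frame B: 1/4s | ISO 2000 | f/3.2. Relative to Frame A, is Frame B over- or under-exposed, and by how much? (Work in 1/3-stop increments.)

Aperture: f/10 → f/9 → f/8 → f/7.1 → f/6.3 → f/5.6 → f/5 → f/4.5 → f/4 → f/3.5 → f/3.2 — 3 1/3 stops wider (brighter).
Shutter speed: 1/6 → 1/5 → 1/4 — 2/3 stop longer (brighter).
ISO: 12800 → 10000 → 8000 → 6400 → 5000 → 4000 → 3200 → 2500 → 2000 — 2 2/3 stops lower (darker).
Net: +3 1/3 +2/3 −2 2/3 = +1 1/3 stops.

1 1/3 stops brighter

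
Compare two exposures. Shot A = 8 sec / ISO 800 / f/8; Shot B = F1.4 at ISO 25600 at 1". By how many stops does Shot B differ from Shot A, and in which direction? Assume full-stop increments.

Aperture: f/8 → f/5.6 → f/4 → f/2.8 → f/2 → f/1.4 — 5 stops opened up (brighter).
Shutter speed: 8 → 4 → 2 → 1 — 3 stops shorter (darker).
ISO: 800 → 1600 → 3200 → 6400 → 12800 → 25600 — 5 stops raised (brighter).
Net: +5 −3 +5 = +7 stops.

7 stops brighter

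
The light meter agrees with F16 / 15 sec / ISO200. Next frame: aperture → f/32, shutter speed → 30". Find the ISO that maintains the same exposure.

ISO 400

Aperture: f/16 → f/22 → f/32 — 2 stops stopped down (darker).
Shutter speed: 15 → 30 — 1 stop longer (brighter).
Net change so far: 1 stop darker. Offset with the ISO: 200 → 400.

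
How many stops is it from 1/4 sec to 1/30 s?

3 stops

1/4 → 1/8 → 1/15 → 1/30 — count the steps: 3 stops.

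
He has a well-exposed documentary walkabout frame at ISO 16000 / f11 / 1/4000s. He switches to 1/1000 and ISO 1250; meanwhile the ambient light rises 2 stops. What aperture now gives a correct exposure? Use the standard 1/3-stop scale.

f/13

Scene light: 2 stops brighter.
Shutter speed: 1/4000 → 1/3200 → 1/2500 → 1/2000 → 1/1600 → 1/1250 → 1/1000 — 2 stops slower (brighter).
ISO: 16000 → 12800 → 10000 → 8000 → 6400 → 5000 → 4000 → 3200 → 2500 → 2000 → 1600 → 1250 — 3 2/3 stops lower (darker).
Net so far: 1/3 stop brighter. Aperture: f/11 → f/13.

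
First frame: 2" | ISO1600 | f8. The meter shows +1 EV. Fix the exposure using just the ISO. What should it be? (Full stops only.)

ISO 800

Overexposed by 1 stop → need 1 stop darker.
ISO: 1600 → 800.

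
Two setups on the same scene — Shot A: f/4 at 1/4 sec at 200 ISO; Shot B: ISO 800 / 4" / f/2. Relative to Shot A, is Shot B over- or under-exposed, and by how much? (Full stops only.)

Aperture: f/4 → f/2.8 → f/2 — 2 stops opened up (brighter).
Shutter speed: 1/4 → 1/2 → 1 → 2 → 4 — 4 stops slower (brighter).
ISO: 200 → 400 → 800 — 2 stops raised (brighter).
Net: +2 +4 +2 = +8 stops.

8 stops brighter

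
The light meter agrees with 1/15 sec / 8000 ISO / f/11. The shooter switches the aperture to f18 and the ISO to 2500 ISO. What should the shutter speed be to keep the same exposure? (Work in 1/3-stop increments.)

Aperture: f/11 → f/13 → f/14 → f/16 → f/18 — 1 1/3 stops stopped down (darker).
ISO: 8000 → 6400 → 5000 → 4000 → 3200 → 2500 — 1 2/3 stops dropped (darker).
Net change so far: 3 stops darker. Offset with the shutter speed: 1/15 → 1/13 → 1/10 → 1/8 → 1/6 → 1/5 → 1/4 → 0.3 → 0.4 → 0.5.

0.5 s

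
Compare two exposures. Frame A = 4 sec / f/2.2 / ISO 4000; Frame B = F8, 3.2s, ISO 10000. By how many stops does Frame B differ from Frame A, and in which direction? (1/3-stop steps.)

2 2/3 stops darker

Aperture: f/2.2 → f/2.5 → f/2.8 → f/3.2 → f/3.5 → f/4 → f/4.5 → f/5 → f/5.6 → f/6.3 → f/7.1 → f/8 — 3 2/3 stops stopped down (darker).
Shutter speed: 4 → 3.2 — 1/3 stop faster (darker).
ISO: 4000 → 5000 → 6400 → 8000 → 10000 — 1 1/3 stops higher (brighter).
Net: −3 2/3 −1/3 +1 1/3 = −2 2/3 stops.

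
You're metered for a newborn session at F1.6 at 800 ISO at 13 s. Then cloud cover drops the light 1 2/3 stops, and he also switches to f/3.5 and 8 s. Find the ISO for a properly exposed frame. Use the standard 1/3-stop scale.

Scene light: 1 2/3 stops darker.
Aperture: f/1.6 → f/1.8 → f/2 → f/2.2 → f/2.5 → f/2.8 → f/3.2 → f/3.5 — 2 1/3 stops stopped down (darker).
Shutter speed: 13 → 10 → 8 — 2/3 stop shorter (darker).
Net so far: 4 2/3 stops darker. ISO: 800 → 1000 → 1250 → 1600 → 2000 → 2500 → 3200 → 4000 → 5000 → 6400 → 8000 → 10000 → 12800 → 16000 → 20000.

ISO 20000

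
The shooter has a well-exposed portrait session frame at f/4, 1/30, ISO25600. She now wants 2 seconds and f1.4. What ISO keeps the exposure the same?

Shutter speed: 1/30 → 1/15 → 1/8 → 1/4 → 1/2 → 1 → 2 — 6 stops slower (brighter).
Aperture: f/4 → f/2.8 → f/2 → f/1.4 — 3 stops wider (brighter).
Net change so far: 9 stops brighter. Offset with the ISO: 25600 → 12800 → 6400 → 3200 → 1600 → 800 → 400 → 200 → 100 → 50.

ISO 50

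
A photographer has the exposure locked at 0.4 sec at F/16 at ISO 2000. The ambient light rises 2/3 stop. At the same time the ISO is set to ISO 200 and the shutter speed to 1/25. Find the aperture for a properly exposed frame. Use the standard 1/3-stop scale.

Scene light: 2/3 stop brighter.
ISO: 2000 → 1600 → 1250 → 1000 → 800 → 640 → 500 → 400 → 320 → 250 → 200 — 3 1/3 stops dropped (darker).
Shutter speed: 0.4 → 0.3 → 1/4 → 1/5 → 1/6 → 1/8 → 1/10 → 1/13 → 1/15 → 1/20 → 1/25 — 3 1/3 stops shorter (darker).
Net so far: 6 stops darker. Aperture: f/16 → f/14 → f/13 → f/11 → f/10 → f/9 → f/8 → f/7.1 → f/6.3 → f/5.6 → f/5 → f/4.5 → f/4 → f/3.5 → f/3.2 → f/2.8 → f/2.5 → f/2.2 → f/2.

f/2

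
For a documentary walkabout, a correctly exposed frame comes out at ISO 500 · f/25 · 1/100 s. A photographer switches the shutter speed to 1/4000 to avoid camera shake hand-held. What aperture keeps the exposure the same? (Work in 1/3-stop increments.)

Shutter speed: 1/100 → 1/125 → 1/160 → 1/200 → 1/250 → 1/320 → 1/400 → 1/500 → 1/640 → 1/800 → 1/1000 → 1/1250 → 1/1600 → 1/2000 → 1/2500 → 1/3200 → 1/4000 — 5 1/3 stops shorter (darker).
Need 5 1/3 stops brighter from the aperture: f/25 → f/22 → f/20 → f/18 → f/16 → f/14 → f/13 → f/11 → f/10 → f/9 → f/8 → f/7.1 → f/6.3 → f/5.6 → f/5 → f/4.5 → f/4.

f/4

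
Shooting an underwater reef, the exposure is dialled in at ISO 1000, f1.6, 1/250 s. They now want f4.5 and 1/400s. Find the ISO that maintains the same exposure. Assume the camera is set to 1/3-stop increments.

ISO 12800

Aperture: f/1.6 → f/1.8 → f/2 → f/2.2 → f/2.5 → f/2.8 → f/3.2 → f/3.5 → f/4 → f/4.5 — 3 stops smaller aperture (darker).
Shutter speed: 1/250 → 1/320 → 1/400 — 2/3 stop shorter (darker).
Net change so far: 3 2/3 stops darker. Offset with the ISO: 1000 → 1250 → 1600 → 2000 → 2500 → 3200 → 4000 → 5000 → 6400 → 8000 → 10000 → 12800.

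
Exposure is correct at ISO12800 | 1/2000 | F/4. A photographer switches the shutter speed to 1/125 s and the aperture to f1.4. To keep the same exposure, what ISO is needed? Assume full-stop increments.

Shutter speed: 1/2000 → 1/1000 → 1/500 → 1/250 → 1/125 — 4 stops slower (brighter).
Aperture: f/4 → f/2.8 → f/2 → f/1.4 — 3 stops opened up (brighter).
Net change so far: 7 stops brighter. Offset with the ISO: 12800 → 6400 → 3200 → 1600 → 800 → 400 → 200 → 100.

ISO 100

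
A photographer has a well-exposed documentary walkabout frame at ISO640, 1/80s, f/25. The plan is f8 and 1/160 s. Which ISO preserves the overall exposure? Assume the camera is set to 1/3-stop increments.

Aperture: f/25 → f/22 → f/20 → f/18 → f/16 → f/14 → f/13 → f/11 → f/10 → f/9 → f/8 — 3 1/3 stops opened up (brighter).
Shutter speed: 1/80 → 1/100 → 1/125 → 1/160 — 1 stop faster (darker).
Net change so far: 2 1/3 stops brighter. Offset with the ISO: 640 → 500 → 400 → 320 → 250 → 200 → 160 → 125.

ISO 125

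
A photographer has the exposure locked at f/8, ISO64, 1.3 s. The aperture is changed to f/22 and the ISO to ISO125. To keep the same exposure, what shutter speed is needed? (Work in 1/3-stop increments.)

5 s

Aperture: f/8 → f/9 → f/10 → f/11 → f/13 → f/14 → f/16 → f/18 → f/20 → f/22 — 3 stops narrower (darker).
ISO: 64 → 80 → 100 → 125 — 1 stop raised (brighter).
Net change so far: 2 stops darker. Offset with the shutter speed: 1.3 → 1.6 → 2 → 2.5 → 3.2 → 4 → 5.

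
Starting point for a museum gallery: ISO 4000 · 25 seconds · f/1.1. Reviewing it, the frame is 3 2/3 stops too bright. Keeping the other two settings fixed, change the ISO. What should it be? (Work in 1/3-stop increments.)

Overexposed by 3 2/3 stops → need 3 2/3 stops darker.
ISO: 4000 → 3200 → 2500 → 2000 → 1600 → 1250 → 1000 → 800 → 640 → 500 → 400 → 320.

ISO 320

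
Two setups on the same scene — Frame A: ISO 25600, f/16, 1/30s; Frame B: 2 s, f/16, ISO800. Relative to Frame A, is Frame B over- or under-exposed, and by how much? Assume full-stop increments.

1 stop brighter

Aperture: unchanged.
Shutter speed: 1/30 → 1/15 → 1/8 → 1/4 → 1/2 → 1 → 2 — 6 stops slower (brighter).
ISO: 25600 → 12800 → 6400 → 3200 → 1600 → 800 — 5 stops dropped (darker).
Net: +6 −5 = +1 stop.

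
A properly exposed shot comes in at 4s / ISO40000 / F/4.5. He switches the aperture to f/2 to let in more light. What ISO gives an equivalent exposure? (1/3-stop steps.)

Aperture: f/4.5 → f/4 → f/3.5 → f/3.2 → f/2.8 → f/2.5 → f/2.2 → f/2 — 2 1/3 stops opened up (brighter).
Need 2 1/3 stops darker from the ISO: 40000 → 32000 → 25600 → 20000 → 16000 → 12800 → 10000 → 8000.

ISO 8000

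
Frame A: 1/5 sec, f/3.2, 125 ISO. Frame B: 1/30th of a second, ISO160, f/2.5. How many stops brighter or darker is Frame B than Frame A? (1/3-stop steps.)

1 2/3 stops darker

Aperture: f/3.2 → f/2.8 → f/2.5 — 2/3 stop wider (brighter).
Shutter speed: 1/5 → 1/6 → 1/8 → 1/10 → 1/13 → 1/15 → 1/20 → 1/25 → 1/30 — 2 2/3 stops faster (darker).
ISO: 125 → 160 — 1/3 stop raised (brighter).
Net: +2/3 −2 2/3 +1/3 = −1 2/3 stops.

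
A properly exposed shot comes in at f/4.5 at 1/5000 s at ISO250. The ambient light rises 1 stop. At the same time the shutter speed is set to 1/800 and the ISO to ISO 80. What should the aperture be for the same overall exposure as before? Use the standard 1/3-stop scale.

Scene light: 1 stop brighter.
Shutter speed: 1/5000 → 1/4000 → 1/3200 → 1/2500 → 1/2000 → 1/1600 → 1/1250 → 1/1000 → 1/800 — 2 2/3 stops longer (brighter).
ISO: 250 → 200 → 160 → 125 → 100 → 80 — 1 2/3 stops dropped (darker).
Net so far: 2 stops brighter. Aperture: f/4.5 → f/5 → f/5.6 → f/6.3 → f/7.1 → f/8 → f/9.

f/9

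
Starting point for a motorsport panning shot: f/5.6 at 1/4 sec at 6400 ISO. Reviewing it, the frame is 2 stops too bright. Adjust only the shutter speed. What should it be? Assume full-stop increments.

Overexposed by 2 stops → need 2 stops darker.
Shutter speed: 1/4 → 1/8 → 1/15.

1/15s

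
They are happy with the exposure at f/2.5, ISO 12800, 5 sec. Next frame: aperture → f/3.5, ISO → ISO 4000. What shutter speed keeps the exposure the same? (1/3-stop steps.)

Aperture: f/2.5 → f/2.8 → f/3.2 → f/3.5 — 1 stop narrower (darker).
ISO: 12800 → 10000 → 8000 → 6400 → 5000 → 4000 — 1 2/3 stops lower (darker).
Net change so far: 2 2/3 stops darker. Offset with the shutter speed: 5 → 6 → 8 → 10 → 13 → 15 → 20 → 25 → 30.

30 s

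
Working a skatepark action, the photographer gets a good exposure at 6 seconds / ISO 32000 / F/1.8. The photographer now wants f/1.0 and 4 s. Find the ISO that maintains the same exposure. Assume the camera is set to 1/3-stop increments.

ISO 16000

Aperture: f/1.8 → f/1.6 → f/1.4 → f/1.2 → f/1.1 → f/1.0 — 1 2/3 stops opened up (brighter).
Shutter speed: 6 → 5 → 4 — 2/3 stop faster (darker).
Net change so far: 1 stop brighter. Offset with the ISO: 32000 → 25600 → 20000 → 16000.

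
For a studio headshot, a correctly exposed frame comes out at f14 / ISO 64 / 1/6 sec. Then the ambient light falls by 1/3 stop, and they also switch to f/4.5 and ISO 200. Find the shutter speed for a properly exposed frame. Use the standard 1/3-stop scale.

Scene light: 1/3 stop darker.
Aperture: f/14 → f/13 → f/11 → f/10 → f/9 → f/8 → f/7.1 → f/6.3 → f/5.6 → f/5 → f/4.5 — 3 1/3 stops wider (brighter).
ISO: 64 → 80 → 100 → 125 → 160 → 200 — 1 2/3 stops raised (brighter).
Net so far: 4 2/3 stops brighter. Shutter speed: 1/6 → 1/8 → 1/10 → 1/13 → 1/15 → 1/20 → 1/25 → 1/30 → 1/40 → 1/50 → 1/60 → 1/80 → 1/100 → 1/125 → 1/160.

1/160s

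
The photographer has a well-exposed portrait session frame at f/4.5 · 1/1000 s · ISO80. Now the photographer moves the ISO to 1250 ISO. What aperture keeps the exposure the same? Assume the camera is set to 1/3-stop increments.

f/18

ISO: 80 → 100 → 125 → 160 → 200 → 250 → 320 → 400 → 500 → 640 → 800 → 1000 → 1250 — 4 stops raised (brighter).
Need 4 stops darker from the aperture: f/4.5 → f/5 → f/5.6 → f/6.3 → f/7.1 → f/8 → f/9 → f/10 → f/11 → f/13 → f/14 → f/16 → f/18.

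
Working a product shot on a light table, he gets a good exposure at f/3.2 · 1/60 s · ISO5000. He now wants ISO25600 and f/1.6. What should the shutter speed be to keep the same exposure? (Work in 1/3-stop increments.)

ISO: 5000 → 6400 → 8000 → 10000 → 12800 → 16000 → 20000 → 25600 — 2 1/3 stops raised (brighter).
Aperture: f/3.2 → f/2.8 → f/2.5 → f/2.2 → f/2 → f/1.8 → f/1.6 — 2 stops opened up (brighter).
Net change so far: 4 1/3 stops brighter. Offset with the shutter speed: 1/60 → 1/80 → 1/100 → 1/125 → 1/160 → 1/200 → 1/250 → 1/320 → 1/400 → 1/500 → 1/640 → 1/800 → 1/1000 → 1/1250.

1/1250s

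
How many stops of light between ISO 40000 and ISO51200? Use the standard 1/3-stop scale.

1/3 stop

40000 → 51200 — count the steps: 1 third-stops = 1/3 stop.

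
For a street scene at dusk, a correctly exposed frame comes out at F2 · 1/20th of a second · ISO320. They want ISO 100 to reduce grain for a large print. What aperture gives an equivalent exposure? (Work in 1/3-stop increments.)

f/1.1

ISO: 320 → 250 → 200 → 160 → 125 → 100 — 1 2/3 stops lower (darker).
Need 1 2/3 stops brighter from the aperture: f/2 → f/1.8 → f/1.6 → f/1.4 → f/1.2 → f/1.1.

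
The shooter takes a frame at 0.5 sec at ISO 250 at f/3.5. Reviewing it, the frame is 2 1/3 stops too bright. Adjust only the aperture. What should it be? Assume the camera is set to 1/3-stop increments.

Overexposed by 2 1/3 stops → need 2 1/3 stops darker.
Aperture: f/3.5 → f/4 → f/4.5 → f/5 → f/5.6 → f/6.3 → f/7.1 → f/8.

f/8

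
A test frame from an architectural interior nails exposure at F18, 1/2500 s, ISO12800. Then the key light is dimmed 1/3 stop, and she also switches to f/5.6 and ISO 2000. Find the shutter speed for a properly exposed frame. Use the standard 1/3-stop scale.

1/3200s

Scene light: 1/3 stop darker.
Aperture: f/18 → f/16 → f/14 → f/13 → f/11 → f/10 → f/9 → f/8 → f/7.1 → f/6.3 → f/5.6 — 3 1/3 stops opened up (brighter).
ISO: 12800 → 10000 → 8000 → 6400 → 5000 → 4000 → 3200 → 2500 → 2000 — 2 2/3 stops dropped (darker).
Net so far: 1/3 stop brighter. Shutter speed: 1/2500 → 1/3200.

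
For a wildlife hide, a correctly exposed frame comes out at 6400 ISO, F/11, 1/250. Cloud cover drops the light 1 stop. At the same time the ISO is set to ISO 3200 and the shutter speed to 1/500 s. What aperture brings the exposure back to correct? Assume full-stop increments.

Scene light: 1 stop darker.
ISO: 6400 → 3200 — 1 stop dropped (darker).
Shutter speed: 1/250 → 1/500 — 1 stop faster (darker).
Net so far: 3 stops darker. Aperture: f/11 → f/8 → f/5.6 → f/4.

f/4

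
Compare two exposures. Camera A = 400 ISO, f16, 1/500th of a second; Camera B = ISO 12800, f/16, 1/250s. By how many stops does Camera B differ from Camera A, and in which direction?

6 stops brighter

Aperture: unchanged.
Shutter speed: 1/500 → 1/250 — 1 stop slower (brighter).
ISO: 400 → 800 → 1600 → 3200 → 6400 → 12800 — 5 stops raised (brighter).
Net: +1 +5 = +6 stops.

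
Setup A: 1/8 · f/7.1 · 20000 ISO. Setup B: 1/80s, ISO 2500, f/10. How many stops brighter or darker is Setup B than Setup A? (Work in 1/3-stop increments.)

Aperture: f/7.1 → f/8 → f/9 → f/10 — 1 stop smaller aperture (darker).
Shutter speed: 1/8 → 1/10 → 1/13 → 1/15 → 1/20 → 1/25 → 1/30 → 1/40 → 1/50 → 1/60 → 1/80 — 3 1/3 stops faster (darker).
ISO: 20000 → 16000 → 12800 → 10000 → 8000 → 6400 → 5000 → 4000 → 3200 → 2500 — 3 stops lower (darker).
Net: −1 −3 1/3 −3 = −7 1/3 stops.

7 1/3 stops darker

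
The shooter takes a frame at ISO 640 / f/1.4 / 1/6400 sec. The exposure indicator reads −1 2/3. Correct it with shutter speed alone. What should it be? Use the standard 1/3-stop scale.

1/2000s

Underexposed by 1 2/3 stops → need 1 2/3 stops brighter.
Shutter speed: 1/6400 → 1/5000 → 1/4000 → 1/3200 → 1/2500 → 1/2000.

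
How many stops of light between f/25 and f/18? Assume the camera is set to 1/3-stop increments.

f/25 → f/22 → f/20 → f/18 — count the steps: 3 third-stops = 1 stop.

1 stop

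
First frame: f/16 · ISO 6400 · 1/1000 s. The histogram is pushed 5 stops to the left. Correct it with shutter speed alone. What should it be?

Underexposed by 5 stops → need 5 stops brighter.
Shutter speed: 1/1000 → 1/500 → 1/250 → 1/125 → 1/60 → 1/30.

1/30s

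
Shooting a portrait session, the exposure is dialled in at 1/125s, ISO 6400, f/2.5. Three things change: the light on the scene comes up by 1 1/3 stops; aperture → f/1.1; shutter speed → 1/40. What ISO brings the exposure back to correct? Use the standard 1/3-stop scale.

Scene light: 1 1/3 stops brighter.
Aperture: f/2.5 → f/2.2 → f/2 → f/1.8 → f/1.6 → f/1.4 → f/1.2 → f/1.1 — 2 1/3 stops larger aperture (brighter).
Shutter speed: 1/125 → 1/100 → 1/80 → 1/60 → 1/50 → 1/40 — 1 2/3 stops longer (brighter).
Net so far: 5 1/3 stops brighter. ISO: 6400 → 5000 → 4000 → 3200 → 2500 → 2000 → 1600 → 1250 → 1000 → 800 → 640 → 500 → 400 → 320 → 250 → 200 → 160.

ISO 160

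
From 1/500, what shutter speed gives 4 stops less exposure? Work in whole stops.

Shutter speed: 1/500 → 1/1000 → 1/2000 → 1/4000 → 1/8000 — 4 stops faster (darker).

1/8000s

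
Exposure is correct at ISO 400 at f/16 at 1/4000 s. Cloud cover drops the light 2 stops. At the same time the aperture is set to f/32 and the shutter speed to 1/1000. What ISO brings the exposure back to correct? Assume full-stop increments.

ISO 1600

Scene light: 2 stops darker.
Aperture: f/16 → f/22 → f/32 — 2 stops narrower (darker).
Shutter speed: 1/4000 → 1/2000 → 1/1000 — 2 stops longer (brighter).
Net so far: 2 stops darker. ISO: 400 → 800 → 1600.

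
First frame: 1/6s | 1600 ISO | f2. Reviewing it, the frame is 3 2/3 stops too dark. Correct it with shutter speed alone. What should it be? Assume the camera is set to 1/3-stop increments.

Underexposed by 3 2/3 stops → need 3 2/3 stops brighter.
Shutter speed: 1/6 → 1/5 → 1/4 → 0.3 → 0.4 → 0.5 → 0.6 → 0.8 → 1 → 1.3 → 1.6 → 2.

2 s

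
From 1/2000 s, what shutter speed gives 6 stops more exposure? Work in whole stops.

1/30s

Shutter speed: 1/2000 → 1/1000 → 1/500 → 1/250 → 1/125 → 1/60 → 1/30 — 6 stops slower (brighter).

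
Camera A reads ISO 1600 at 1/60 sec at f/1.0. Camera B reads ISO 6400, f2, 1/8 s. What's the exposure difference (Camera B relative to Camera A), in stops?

3 stops brighter

Aperture: f/1.0 → f/1.4 → f/2 — 2 stops smaller aperture (darker).
Shutter speed: 1/60 → 1/30 → 1/15 → 1/8 — 3 stops slower (brighter).
ISO: 1600 → 3200 → 6400 — 2 stops raised (brighter).
Net: −2 +3 +2 = +3 stops.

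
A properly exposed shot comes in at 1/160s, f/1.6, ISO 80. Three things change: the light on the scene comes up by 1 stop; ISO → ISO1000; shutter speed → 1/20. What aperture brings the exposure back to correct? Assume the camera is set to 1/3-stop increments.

Scene light: 1 stop brighter.
ISO: 80 → 100 → 125 → 160 → 200 → 250 → 320 → 400 → 500 → 640 → 800 → 1000 — 3 2/3 stops raised (brighter).
Shutter speed: 1/160 → 1/125 → 1/100 → 1/80 → 1/60 → 1/50 → 1/40 → 1/30 → 1/25 → 1/20 — 3 stops longer (brighter).
Net so far: 7 2/3 stops brighter. Aperture: f/1.6 → f/1.8 → f/2 → f/2.2 → f/2.5 → f/2.8 → f/3.2 → f/3.5 → f/4 → f/4.5 → f/5 → f/5.6 → f/6.3 → f/7.1 → f/8 → f/9 → f/10 → f/11 → f/13 → f/14 → f/16 → f/18 → f/20 → f/22.

f/22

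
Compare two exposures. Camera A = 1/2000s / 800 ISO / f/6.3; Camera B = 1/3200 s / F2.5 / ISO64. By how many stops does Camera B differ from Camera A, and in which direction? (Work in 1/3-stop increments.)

Aperture: f/6.3 → f/5.6 → f/5 → f/4.5 → f/4 → f/3.5 → f/3.2 → f/2.8 → f/2.5 — 2 2/3 stops larger aperture (brighter).
Shutter speed: 1/2000 → 1/2500 → 1/3200 — 2/3 stop shorter (darker).
ISO: 800 → 640 → 500 → 400 → 320 → 250 → 200 → 160 → 125 → 100 → 80 → 64 — 3 2/3 stops dropped (darker).
Net: +2 2/3 −2/3 −3 2/3 = −1 2/3 stops.

1 2/3 stops darker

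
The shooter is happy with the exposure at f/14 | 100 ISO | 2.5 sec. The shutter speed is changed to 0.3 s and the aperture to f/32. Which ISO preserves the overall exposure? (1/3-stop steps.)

Shutter speed: 2.5 → 2 → 1.6 → 1.3 → 1 → 0.8 → 0.6 → 0.5 → 0.4 → 0.3 — 3 stops faster (darker).
Aperture: f/14 → f/16 → f/18 → f/20 → f/22 → f/25 → f/29 → f/32 — 2 1/3 stops smaller aperture (darker).
Net change so far: 5 1/3 stops darker. Offset with the ISO: 100 → 125 → 160 → 200 → 250 → 320 → 400 → 500 → 640 → 800 → 1000 → 1250 → 1600 → 2000 → 2500 → 3200 → 4000.

ISO 4000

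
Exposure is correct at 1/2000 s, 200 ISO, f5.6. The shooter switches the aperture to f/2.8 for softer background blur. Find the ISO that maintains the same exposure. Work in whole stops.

Aperture: f/5.6 → f/4 → f/2.8 — 2 stops wider (brighter).
Need 2 stops darker from the ISO: 200 → 100 → 50.

ISO 50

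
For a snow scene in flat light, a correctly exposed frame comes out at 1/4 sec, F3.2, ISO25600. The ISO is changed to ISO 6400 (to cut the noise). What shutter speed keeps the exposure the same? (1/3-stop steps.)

ISO: 25600 → 20000 → 16000 → 12800 → 10000 → 8000 → 6400 — 2 stops lower (darker).
Need 2 stops brighter from the shutter speed: 1/4 → 0.3 → 0.4 → 0.5 → 0.6 → 0.8 → 1.

1 s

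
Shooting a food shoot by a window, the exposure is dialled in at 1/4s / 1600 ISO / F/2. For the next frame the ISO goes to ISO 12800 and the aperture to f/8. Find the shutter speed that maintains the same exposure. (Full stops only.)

1/2s

ISO: 1600 → 3200 → 6400 → 12800 — 3 stops higher (brighter).
Aperture: f/2 → f/2.8 → f/4 → f/5.6 → f/8 — 4 stops stopped down (darker).
Net change so far: 1 stop darker. Offset with the shutter speed: 1/4 → 1/2.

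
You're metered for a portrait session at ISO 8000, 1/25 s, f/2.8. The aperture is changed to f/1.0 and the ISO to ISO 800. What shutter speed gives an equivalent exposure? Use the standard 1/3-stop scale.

1/20s

Aperture: f/2.8 → f/2.5 → f/2.2 → f/2 → f/1.8 → f/1.6 → f/1.4 → f/1.2 → f/1.1 → f/1.0 — 3 stops wider (brighter).
ISO: 8000 → 6400 → 5000 → 4000 → 3200 → 2500 → 2000 → 1600 → 1250 → 1000 → 800 — 3 1/3 stops lower (darker).
Net change so far: 1/3 stop darker. Offset with the shutter speed: 1/25 → 1/20.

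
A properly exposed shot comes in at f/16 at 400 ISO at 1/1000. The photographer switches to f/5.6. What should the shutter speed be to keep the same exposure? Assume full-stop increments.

1/8000s

Aperture: f/16 → f/11 → f/8 → f/5.6 — 3 stops larger aperture (brighter).
Need 3 stops darker from the shutter speed: 1/1000 → 1/2000 → 1/4000 → 1/8000.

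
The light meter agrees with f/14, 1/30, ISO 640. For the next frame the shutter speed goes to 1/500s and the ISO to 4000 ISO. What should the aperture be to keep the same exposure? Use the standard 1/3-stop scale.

f/9

Shutter speed: 1/30 → 1/40 → 1/50 → 1/60 → 1/80 → 1/100 → 1/125 → 1/160 → 1/200 → 1/250 → 1/320 → 1/400 → 1/500 — 4 stops faster (darker).
ISO: 640 → 800 → 1000 → 1250 → 1600 → 2000 → 2500 → 3200 → 4000 — 2 2/3 stops raised (brighter).
Net change so far: 1 1/3 stops darker. Offset with the aperture: f/14 → f/13 → f/11 → f/10 → f/9.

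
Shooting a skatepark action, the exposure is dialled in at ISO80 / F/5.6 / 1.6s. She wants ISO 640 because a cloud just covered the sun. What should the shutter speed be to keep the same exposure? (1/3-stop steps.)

1/5s

ISO: 80 → 100 → 125 → 160 → 200 → 250 → 320 → 400 → 500 → 640 — 3 stops raised (brighter).
Need 3 stops darker from the shutter speed: 1.6 → 1.3 → 1 → 0.8 → 0.6 → 0.5 → 0.4 → 0.3 → 1/4 → 1/5.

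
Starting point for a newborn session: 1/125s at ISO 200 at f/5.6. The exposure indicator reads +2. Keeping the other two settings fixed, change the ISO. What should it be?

ISO 50

Overexposed by 2 stops → need 2 stops darker.
ISO: 200 → 100 → 50.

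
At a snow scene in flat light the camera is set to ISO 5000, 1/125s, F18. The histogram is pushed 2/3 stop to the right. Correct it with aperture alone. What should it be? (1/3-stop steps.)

f/22

Overexposed by 2/3 stop → need 2/3 stop darker.
Aperture: f/18 → f/20 → f/22.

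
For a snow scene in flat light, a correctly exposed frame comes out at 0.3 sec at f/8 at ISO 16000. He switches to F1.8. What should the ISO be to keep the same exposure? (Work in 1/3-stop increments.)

ISO 800

Aperture: f/8 → f/7.1 → f/6.3 → f/5.6 → f/5 → f/4.5 → f/4 → f/3.5 → f/3.2 → f/2.8 → f/2.5 → f/2.2 → f/2 → f/1.8 — 4 1/3 stops opened up (brighter).
Need 4 1/3 stops darker from the ISO: 16000 → 12800 → 10000 → 8000 → 6400 → 5000 → 4000 → 3200 → 2500 → 2000 → 1600 → 1250 → 1000 → 800.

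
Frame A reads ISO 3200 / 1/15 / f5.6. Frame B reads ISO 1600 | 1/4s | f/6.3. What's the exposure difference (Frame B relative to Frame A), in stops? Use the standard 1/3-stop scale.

2/3 stop brighter

Aperture: f/5.6 → f/6.3 — 1/3 stop narrower (darker).
Shutter speed: 1/15 → 1/13 → 1/10 → 1/8 → 1/6 → 1/5 → 1/4 — 2 stops slower (brighter).
ISO: 3200 → 2500 → 2000 → 1600 — 1 stop dropped (darker).
Net: −1/3 +2 −1 = +2/3 stops.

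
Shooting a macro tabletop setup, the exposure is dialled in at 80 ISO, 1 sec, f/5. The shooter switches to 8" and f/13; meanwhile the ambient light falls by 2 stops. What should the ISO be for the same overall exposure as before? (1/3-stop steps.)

ISO 250

Scene light: 2 stops darker.
Shutter speed: 1 → 1.3 → 1.6 → 2 → 2.5 → 3.2 → 4 → 5 → 6 → 8 — 3 stops longer (brighter).
Aperture: f/5 → f/5.6 → f/6.3 → f/7.1 → f/8 → f/9 → f/10 → f/11 → f/13 — 2 2/3 stops smaller aperture (darker).
Net so far: 1 2/3 stops darker. ISO: 80 → 100 → 125 → 160 → 200 → 250.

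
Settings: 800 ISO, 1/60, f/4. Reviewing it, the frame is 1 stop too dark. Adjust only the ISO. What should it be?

Underexposed by 1 stop → need 1 stop brighter.
ISO: 800 → 1600.

ISO 1600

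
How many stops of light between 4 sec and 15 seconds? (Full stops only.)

4 → 8 → 15 — count the steps: 2 stops.

2 stops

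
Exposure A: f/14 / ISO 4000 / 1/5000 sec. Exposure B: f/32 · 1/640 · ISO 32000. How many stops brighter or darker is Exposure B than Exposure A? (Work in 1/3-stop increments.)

Aperture: f/14 → f/16 → f/18 → f/20 → f/22 → f/25 → f/29 → f/32 — 2 1/3 stops smaller aperture (darker).
Shutter speed: 1/5000 → 1/4000 → 1/3200 → 1/2500 → 1/2000 → 1/1600 → 1/1250 → 1/1000 → 1/800 → 1/640 — 3 stops longer (brighter).
ISO: 4000 → 5000 → 6400 → 8000 → 10000 → 12800 → 16000 → 20000 → 25600 → 32000 — 3 stops raised (brighter).
Net: −2 1/3 +3 +3 = +3 2/3 stops.

3 2/3 stops brighter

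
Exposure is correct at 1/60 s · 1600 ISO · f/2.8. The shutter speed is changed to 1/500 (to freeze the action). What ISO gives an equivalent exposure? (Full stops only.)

Shutter speed: 1/60 → 1/125 → 1/250 → 1/500 — 3 stops faster (darker).
Need 3 stops brighter from the ISO: 1600 → 3200 → 6400 → 12800.

ISO 12800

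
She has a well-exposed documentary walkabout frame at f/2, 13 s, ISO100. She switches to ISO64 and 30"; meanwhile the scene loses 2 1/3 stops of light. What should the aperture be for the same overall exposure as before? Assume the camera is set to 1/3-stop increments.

Scene light: 2 1/3 stops darker.
ISO: 100 → 80 → 64 — 2/3 stop dropped (darker).
Shutter speed: 13 → 15 → 20 → 25 → 30 — 1 1/3 stops slower (brighter).
Net so far: 1 2/3 stops darker. Aperture: f/2 → f/1.8 → f/1.6 → f/1.4 → f/1.2 → f/1.1.

f/1.1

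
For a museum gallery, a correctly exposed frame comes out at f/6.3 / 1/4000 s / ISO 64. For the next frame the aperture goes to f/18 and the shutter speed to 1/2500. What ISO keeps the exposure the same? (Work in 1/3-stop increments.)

Aperture: f/6.3 → f/7.1 → f/8 → f/9 → f/10 → f/11 → f/13 → f/14 → f/16 → f/18 — 3 stops smaller aperture (darker).
Shutter speed: 1/4000 → 1/3200 → 1/2500 — 2/3 stop longer (brighter).
Net change so far: 2 1/3 stops darker. Offset with the ISO: 64 → 80 → 100 → 125 → 160 → 200 → 250 → 320.

ISO 320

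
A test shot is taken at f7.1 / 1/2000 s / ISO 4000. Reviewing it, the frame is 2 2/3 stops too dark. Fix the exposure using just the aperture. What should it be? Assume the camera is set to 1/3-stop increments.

Underexposed by 2 2/3 stops → need 2 2/3 stops brighter.
Aperture: f/7.1 → f/6.3 → f/5.6 → f/5 → f/4.5 → f/4 → f/3.5 → f/3.2 → f/2.8.

f/2.8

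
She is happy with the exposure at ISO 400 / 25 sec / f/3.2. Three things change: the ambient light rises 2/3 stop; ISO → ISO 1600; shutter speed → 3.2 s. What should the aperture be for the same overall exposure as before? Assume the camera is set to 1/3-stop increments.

f/2.8

Scene light: 2/3 stop brighter.
ISO: 400 → 500 → 640 → 800 → 1000 → 1250 → 1600 — 2 stops higher (brighter).
Shutter speed: 25 → 20 → 15 → 13 → 10 → 8 → 6 → 5 → 4 → 3.2 — 3 stops faster (darker).
Net so far: 1/3 stop darker. Aperture: f/3.2 → f/2.8.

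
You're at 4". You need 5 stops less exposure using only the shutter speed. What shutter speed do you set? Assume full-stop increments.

1/8s

Shutter speed: 4 → 2 → 1 → 1/2 → 1/4 → 1/8 — 5 stops shorter (darker).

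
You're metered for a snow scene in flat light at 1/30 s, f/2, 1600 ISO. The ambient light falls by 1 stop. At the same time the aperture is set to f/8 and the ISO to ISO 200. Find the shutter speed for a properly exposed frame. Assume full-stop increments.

Scene light: 1 stop darker.
Aperture: f/2 → f/2.8 → f/4 → f/5.6 → f/8 — 4 stops smaller aperture (darker).
ISO: 1600 → 800 → 400 → 200 — 3 stops lower (darker).
Net so far: 8 stops darker. Shutter speed: 1/30 → 1/15 → 1/8 → 1/4 → 1/2 → 1 → 2 → 4 → 8.

8 s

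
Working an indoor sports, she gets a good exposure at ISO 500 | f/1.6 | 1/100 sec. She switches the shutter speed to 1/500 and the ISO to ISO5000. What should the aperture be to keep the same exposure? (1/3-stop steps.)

Shutter speed: 1/100 → 1/125 → 1/160 → 1/200 → 1/250 → 1/320 → 1/400 → 1/500 — 2 1/3 stops shorter (darker).
ISO: 500 → 640 → 800 → 1000 → 1250 → 1600 → 2000 → 2500 → 3200 → 4000 → 5000 — 3 1/3 stops higher (brighter).
Net change so far: 1 stop brighter. Offset with the aperture: f/1.6 → f/1.8 → f/2 → f/2.2.

f/2.2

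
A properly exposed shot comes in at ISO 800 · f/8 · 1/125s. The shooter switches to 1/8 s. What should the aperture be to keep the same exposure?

f/32

Shutter speed: 1/125 → 1/60 → 1/30 → 1/15 → 1/8 — 4 stops longer (brighter).
Need 4 stops darker from the aperture: f/8 → f/11 → f/16 → f/22 → f/32.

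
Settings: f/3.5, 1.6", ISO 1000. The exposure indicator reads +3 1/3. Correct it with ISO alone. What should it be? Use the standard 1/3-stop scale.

ISO 100

Overexposed by 3 1/3 stops → need 3 1/3 stops darker.
ISO: 1000 → 800 → 640 → 500 → 400 → 320 → 250 → 200 → 160 → 125 → 100.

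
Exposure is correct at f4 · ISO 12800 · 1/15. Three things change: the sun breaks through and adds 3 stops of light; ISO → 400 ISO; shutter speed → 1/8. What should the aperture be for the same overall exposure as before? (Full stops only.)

Scene light: 3 stops brighter.
ISO: 12800 → 6400 → 3200 → 1600 → 800 → 400 — 5 stops lower (darker).
Shutter speed: 1/15 → 1/8 — 1 stop slower (brighter).
Net so far: 1 stop darker. Aperture: f/4 → f/2.8.

f/2.8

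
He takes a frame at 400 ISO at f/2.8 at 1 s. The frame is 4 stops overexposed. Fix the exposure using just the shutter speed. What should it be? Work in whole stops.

Overexposed by 4 stops → need 4 stops darker.
Shutter speed: 1 → 1/2 → 1/4 → 1/8 → 1/15.

1/15s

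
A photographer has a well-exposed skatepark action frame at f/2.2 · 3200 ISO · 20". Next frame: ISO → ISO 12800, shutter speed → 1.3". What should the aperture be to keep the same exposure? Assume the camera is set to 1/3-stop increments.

ISO: 3200 → 4000 → 5000 → 6400 → 8000 → 10000 → 12800 — 2 stops raised (brighter).
Shutter speed: 20 → 15 → 13 → 10 → 8 → 6 → 5 → 4 → 3.2 → 2.5 → 2 → 1.6 → 1.3 — 4 stops shorter (darker).
Net change so far: 2 stops darker. Offset with the aperture: f/2.2 → f/2 → f/1.8 → f/1.6 → f/1.4 → f/1.2 → f/1.1.

f/1.1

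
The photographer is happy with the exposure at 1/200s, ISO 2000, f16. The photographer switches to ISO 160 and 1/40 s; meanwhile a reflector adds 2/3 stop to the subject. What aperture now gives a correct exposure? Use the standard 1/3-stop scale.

Scene light: 2/3 stop brighter.
ISO: 2000 → 1600 → 1250 → 1000 → 800 → 640 → 500 → 400 → 320 → 250 → 200 → 160 — 3 2/3 stops dropped (darker).
Shutter speed: 1/200 → 1/160 → 1/125 → 1/100 → 1/80 → 1/60 → 1/50 → 1/40 — 2 1/3 stops longer (brighter).
Net so far: 2/3 stop darker. Aperture: f/16 → f/14 → f/13.

f/13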